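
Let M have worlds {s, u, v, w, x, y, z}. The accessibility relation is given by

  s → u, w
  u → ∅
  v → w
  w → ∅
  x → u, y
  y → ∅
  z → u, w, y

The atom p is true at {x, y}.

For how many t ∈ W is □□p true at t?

s: successors {u, w}; □p there: u:T, w:T. ✓
u: no successors, so □□p holds vacuously. ✓
v: successors {w}; □p there: w:T. ✓
w: no successors, so □□p holds vacuously. ✓
x: successors {u, y}; □p there: u:T, y:T. ✓
y: no successors, so □□p holds vacuously. ✓
z: successors {u, w, y}; □p there: u:T, w:T, y:T. ✓
Satisfying worlds: {s, u, v, w, x, y, z}.

7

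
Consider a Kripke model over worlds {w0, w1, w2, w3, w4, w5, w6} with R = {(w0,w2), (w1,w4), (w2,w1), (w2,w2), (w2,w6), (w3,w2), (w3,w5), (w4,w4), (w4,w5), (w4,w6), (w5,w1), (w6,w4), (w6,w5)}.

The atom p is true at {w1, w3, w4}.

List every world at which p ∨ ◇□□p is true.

{w1, w3, w4, w6}

w0: p is F, ◇□□p is F. ✗
w1: p is T, ◇□□p is F. ✓
w2: p is F, ◇□□p is F. ✗
w3: p is T, ◇□□p is T. ✓
w4: p is T, ◇□□p is T. ✓
w5: p is F, ◇□□p is F. ✗
w6: p is F, ◇□□p is T. ✓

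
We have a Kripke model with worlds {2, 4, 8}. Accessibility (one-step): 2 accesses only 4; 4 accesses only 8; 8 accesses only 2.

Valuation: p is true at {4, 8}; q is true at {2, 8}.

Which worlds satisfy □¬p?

2: successors {4}; ¬p there: 4:F. ✗
4: successors {8}; ¬p there: 8:F. ✗
8: successors {2}; ¬p there: 2:T. ✓

{8}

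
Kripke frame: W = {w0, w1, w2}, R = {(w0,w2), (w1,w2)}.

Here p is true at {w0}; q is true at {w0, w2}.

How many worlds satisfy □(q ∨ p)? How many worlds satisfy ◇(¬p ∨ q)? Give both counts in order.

3 and 2

For □(q ∨ p):
w0: successors {w2}; q ∨ p there: w2:T. ✓
w1: successors {w2}; q ∨ p there: w2:T. ✓
w2: no successors, so □(q ∨ p) holds vacuously. ✓
— 3 worlds.
For ◇(¬p ∨ q):
w0: successors {w2}; ¬p ∨ q there: w2:T. ✓
w1: successors {w2}; ¬p ∨ q there: w2:T. ✓
w2: no successors, so ◇(¬p ∨ q) fails. ✗
— 2 worlds.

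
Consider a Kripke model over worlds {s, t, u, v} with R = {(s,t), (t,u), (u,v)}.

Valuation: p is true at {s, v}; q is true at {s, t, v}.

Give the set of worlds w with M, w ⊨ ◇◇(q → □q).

{s, t}

s: successors {t}; ◇(q → □q) there: t:T. ✓
t: successors {u}; ◇(q → □q) there: u:T. ✓
u: successors {v}; ◇(q → □q) there: v:F. ✗
v: no successors, so ◇◇(q → □q) fails. ✗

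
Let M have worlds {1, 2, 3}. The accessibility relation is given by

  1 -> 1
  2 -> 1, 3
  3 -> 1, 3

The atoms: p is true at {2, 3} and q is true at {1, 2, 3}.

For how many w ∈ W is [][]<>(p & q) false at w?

3

1: successors {1}; []<>(p & q) there: 1:F. ✗
2: successors {1, 3}; []<>(p & q) there: 1:F, 3:F. ✗
3: successors {1, 3}; []<>(p & q) there: 1:F, 3:F. ✗
Satisfying worlds: ∅.
So [][]<>(p & q) fails at the other 3 worlds.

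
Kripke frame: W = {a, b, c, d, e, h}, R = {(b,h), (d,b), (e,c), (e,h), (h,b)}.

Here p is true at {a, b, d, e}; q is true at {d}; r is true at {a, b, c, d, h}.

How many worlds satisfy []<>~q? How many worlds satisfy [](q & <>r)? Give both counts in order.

For []<>~q:
a: no successors, so []<>~q holds vacuously. ✓
b: successors {h}; <>~q there: h:T. ✓
c: no successors, so []<>~q holds vacuously. ✓
d: successors {b}; <>~q there: b:T. ✓
e: successors {c, h}; <>~q there: c:F, h:T. ✗
h: successors {b}; <>~q there: b:T. ✓
— 5 worlds.
For [](q & <>r):
a: no successors, so [](q & <>r) holds vacuously. ✓
b: successors {h}; q & <>r there: h:F. ✗
c: no successors, so [](q & <>r) holds vacuously. ✓
d: successors {b}; q & <>r there: b:F. ✗
e: successors {c, h}; q & <>r there: c:F, h:F. ✗
h: successors {b}; q & <>r there: b:F. ✗
— 2 worlds.

5 and 2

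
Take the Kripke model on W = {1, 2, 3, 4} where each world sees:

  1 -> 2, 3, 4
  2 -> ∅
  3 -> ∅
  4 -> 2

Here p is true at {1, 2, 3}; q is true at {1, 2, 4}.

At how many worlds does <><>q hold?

1

1: successors {2, 3, 4}; <>q there: 2:F, 3:F, 4:T. ✓
2: no successors, so <><>q fails. ✗
3: no successors, so <><>q fails. ✗
4: successors {2}; <>q there: 2:F. ✗
Satisfying worlds: {1}.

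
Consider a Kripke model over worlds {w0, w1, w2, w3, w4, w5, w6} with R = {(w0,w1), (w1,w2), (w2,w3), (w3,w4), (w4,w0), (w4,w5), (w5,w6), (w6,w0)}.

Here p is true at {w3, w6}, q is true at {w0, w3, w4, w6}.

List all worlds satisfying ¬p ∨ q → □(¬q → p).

w0: ¬p ∨ q is T, □(¬q → p) is F. ✗
w1: ¬p ∨ q is T, □(¬q → p) is F. ✗
w2: ¬p ∨ q is T, □(¬q → p) is T. ✓
w3: ¬p ∨ q is T, □(¬q → p) is T. ✓
w4: ¬p ∨ q is T, □(¬q → p) is F. ✗
w5: ¬p ∨ q is T, □(¬q → p) is T. ✓
w6: ¬p ∨ q is T, □(¬q → p) is T. ✓

{w2, w3, w5, w6}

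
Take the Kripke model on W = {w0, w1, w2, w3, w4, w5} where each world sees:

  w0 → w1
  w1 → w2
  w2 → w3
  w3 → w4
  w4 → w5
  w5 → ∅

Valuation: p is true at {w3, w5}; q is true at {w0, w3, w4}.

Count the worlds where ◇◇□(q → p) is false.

3

w0: successors {w1}; ◇□(q → p) there: w1:T. ✓
w1: successors {w2}; ◇□(q → p) there: w2:F. ✗
w2: successors {w3}; ◇□(q → p) there: w3:T. ✓
w3: successors {w4}; ◇□(q → p) there: w4:T. ✓
w4: successors {w5}; ◇□(q → p) there: w5:F. ✗
w5: no successors, so ◇◇□(q → p) fails. ✗
Satisfying worlds: {w0, w2, w3}.
So ◇◇□(q → p) fails at the other 3 worlds.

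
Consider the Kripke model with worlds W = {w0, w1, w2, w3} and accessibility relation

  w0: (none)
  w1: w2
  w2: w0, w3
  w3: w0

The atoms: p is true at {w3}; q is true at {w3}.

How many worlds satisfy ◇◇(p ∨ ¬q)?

w0: no successors, so ◇◇(p ∨ ¬q) fails. ✗
w1: successors {w2}; ◇(p ∨ ¬q) there: w2:T. ✓
w2: successors {w0, w3}; ◇(p ∨ ¬q) there: w0:F, w3:T. ✓
w3: successors {w0}; ◇(p ∨ ¬q) there: w0:F. ✗
Satisfying worlds: {w1, w2}.

2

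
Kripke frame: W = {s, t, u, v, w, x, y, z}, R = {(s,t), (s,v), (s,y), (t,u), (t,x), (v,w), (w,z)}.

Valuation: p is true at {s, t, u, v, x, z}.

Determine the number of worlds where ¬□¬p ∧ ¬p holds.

1

s: ¬□¬p is T, ¬p is F. ✗
t: ¬□¬p is T, ¬p is F. ✗
u: ¬□¬p is F, ¬p is F. ✗
v: ¬□¬p is F, ¬p is F. ✗
w: ¬□¬p is T, ¬p is T. ✓
x: ¬□¬p is F, ¬p is F. ✗
y: ¬□¬p is F, ¬p is T. ✗
z: ¬□¬p is F, ¬p is F. ✗
Satisfying worlds: {w}.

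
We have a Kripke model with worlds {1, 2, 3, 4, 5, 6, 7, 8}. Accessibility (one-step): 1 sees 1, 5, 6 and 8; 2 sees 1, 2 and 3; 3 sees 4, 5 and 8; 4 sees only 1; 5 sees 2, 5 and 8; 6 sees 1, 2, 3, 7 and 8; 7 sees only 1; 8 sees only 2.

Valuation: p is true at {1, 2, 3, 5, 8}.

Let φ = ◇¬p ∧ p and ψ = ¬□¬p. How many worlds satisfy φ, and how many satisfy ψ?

For ◇¬p ∧ p:
1: ◇¬p is T, p is T. ✓
2: ◇¬p is F, p is T. ✗
3: ◇¬p is T, p is T. ✓
4: ◇¬p is F, p is F. ✗
5: ◇¬p is F, p is T. ✗
6: ◇¬p is T, p is F. ✗
7: ◇¬p is F, p is F. ✗
8: ◇¬p is F, p is T. ✗
— 2 worlds.
For ¬□¬p:
1: □¬p is F. ✓
2: □¬p is F. ✓
3: □¬p is F. ✓
4: □¬p is F. ✓
5: □¬p is F. ✓
6: □¬p is F. ✓
7: □¬p is F. ✓
8: □¬p is F. ✓
— 8 worlds.

2 and 8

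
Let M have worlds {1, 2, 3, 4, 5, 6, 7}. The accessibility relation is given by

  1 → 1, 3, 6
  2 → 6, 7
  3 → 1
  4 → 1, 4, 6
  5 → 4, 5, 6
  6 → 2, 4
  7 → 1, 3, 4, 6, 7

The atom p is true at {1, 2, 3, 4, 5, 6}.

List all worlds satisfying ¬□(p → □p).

1: □(p → □p) is T. ✗
2: □(p → □p) is T. ✗
3: □(p → □p) is T. ✗
4: □(p → □p) is T. ✗
5: □(p → □p) is T. ✗
6: □(p → □p) is F. ✓
7: □(p → □p) is T. ✗

{6}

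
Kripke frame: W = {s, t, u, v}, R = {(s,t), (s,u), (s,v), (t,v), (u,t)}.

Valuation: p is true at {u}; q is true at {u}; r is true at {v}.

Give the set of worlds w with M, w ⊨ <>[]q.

{s, t}

s: successors {t, u, v}; []q there: t:F, u:F, v:T. ✓
t: successors {v}; []q there: v:T. ✓
u: successors {t}; []q there: t:F. ✗
v: no successors, so <>[]q fails. ✗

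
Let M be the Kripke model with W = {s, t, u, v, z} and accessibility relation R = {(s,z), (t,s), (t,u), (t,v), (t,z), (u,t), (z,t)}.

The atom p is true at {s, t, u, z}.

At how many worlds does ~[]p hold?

1

s: []p is T. ✗
t: []p is F. ✓
u: []p is T. ✗
v: []p is T. ✗
z: []p is T. ✗
Satisfying worlds: {t}.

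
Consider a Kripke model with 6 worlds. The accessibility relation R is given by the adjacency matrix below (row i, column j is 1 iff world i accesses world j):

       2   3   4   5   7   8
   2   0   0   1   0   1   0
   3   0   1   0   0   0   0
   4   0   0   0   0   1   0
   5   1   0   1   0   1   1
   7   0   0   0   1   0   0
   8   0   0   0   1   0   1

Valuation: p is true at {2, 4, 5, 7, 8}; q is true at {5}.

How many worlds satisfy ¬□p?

1

2: □p is T. ✗
3: □p is F. ✓
4: □p is T. ✗
5: □p is T. ✗
7: □p is T. ✗
8: □p is T. ✗
Satisfying worlds: {3}.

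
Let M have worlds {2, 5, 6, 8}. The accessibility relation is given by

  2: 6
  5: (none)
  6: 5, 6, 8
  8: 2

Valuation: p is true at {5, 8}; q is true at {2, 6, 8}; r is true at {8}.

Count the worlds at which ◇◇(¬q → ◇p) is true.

3

2: successors {6}; ◇(¬q → ◇p) there: 6:T. ✓
5: no successors, so ◇◇(¬q → ◇p) fails. ✗
6: successors {5, 6, 8}; ◇(¬q → ◇p) there: 5:F, 6:T, 8:T. ✓
8: successors {2}; ◇(¬q → ◇p) there: 2:T. ✓
Satisfying worlds: {2, 6, 8}.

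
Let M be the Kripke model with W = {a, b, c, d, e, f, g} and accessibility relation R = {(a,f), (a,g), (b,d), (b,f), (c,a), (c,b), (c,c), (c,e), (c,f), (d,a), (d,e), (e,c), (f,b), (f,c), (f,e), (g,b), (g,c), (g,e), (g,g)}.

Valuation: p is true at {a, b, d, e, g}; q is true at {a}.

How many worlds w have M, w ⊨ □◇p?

3

a: successors {f, g}; ◇p there: f:T, g:T. ✓
b: successors {d, f}; ◇p there: d:T, f:T. ✓
c: successors {a, b, c, e, f}; ◇p there: a:T, b:T, c:T, e:F, f:T. ✗
d: successors {a, e}; ◇p there: a:T, e:F. ✗
e: successors {c}; ◇p there: c:T. ✓
f: successors {b, c, e}; ◇p there: b:T, c:T, e:F. ✗
g: successors {b, c, e, g}; ◇p there: b:T, c:T, e:F, g:T. ✗
Satisfying worlds: {a, b, e}.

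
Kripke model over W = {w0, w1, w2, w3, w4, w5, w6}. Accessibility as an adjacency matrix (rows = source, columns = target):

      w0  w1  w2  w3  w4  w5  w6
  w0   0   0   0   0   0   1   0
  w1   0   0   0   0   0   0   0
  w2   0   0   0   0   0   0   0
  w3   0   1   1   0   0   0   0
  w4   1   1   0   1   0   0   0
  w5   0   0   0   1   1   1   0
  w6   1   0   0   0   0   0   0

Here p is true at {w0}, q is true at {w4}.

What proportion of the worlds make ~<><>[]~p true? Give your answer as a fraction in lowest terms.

w0: <><>[]~p is T. ✗
w1: <><>[]~p is F. ✓
w2: <><>[]~p is F. ✓
w3: <><>[]~p is F. ✓
w4: <><>[]~p is T. ✗
w5: <><>[]~p is T. ✗
w6: <><>[]~p is T. ✗
That's 3 of 7 worlds, so 3/7.

3/7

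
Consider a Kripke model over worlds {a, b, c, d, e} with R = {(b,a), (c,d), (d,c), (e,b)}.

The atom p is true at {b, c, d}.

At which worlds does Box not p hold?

a: no successors, so Box not p holds vacuously. ✓
b: successors {a}; not p there: a:T. ✓
c: successors {d}; not p there: d:F. ✗
d: successors {c}; not p there: c:F. ✗
e: successors {b}; not p there: b:F. ✗

{a, b}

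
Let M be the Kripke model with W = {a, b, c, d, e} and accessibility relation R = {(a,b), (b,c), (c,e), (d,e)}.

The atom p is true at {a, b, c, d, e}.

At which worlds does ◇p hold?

{a, b, c, d}

a: successors {b}; p there: b:T. ✓
b: successors {c}; p there: c:T. ✓
c: successors {e}; p there: e:T. ✓
d: successors {e}; p there: e:T. ✓
e: no successors, so ◇p fails. ✗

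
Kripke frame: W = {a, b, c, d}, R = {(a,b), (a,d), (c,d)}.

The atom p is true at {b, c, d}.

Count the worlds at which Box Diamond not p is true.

2

a: successors {b, d}; Diamond not p there: b:F, d:F. ✗
b: no successors, so Box Diamond not p holds vacuously. ✓
c: successors {d}; Diamond not p there: d:F. ✗
d: no successors, so Box Diamond not p holds vacuously. ✓
Satisfying worlds: {b, d}.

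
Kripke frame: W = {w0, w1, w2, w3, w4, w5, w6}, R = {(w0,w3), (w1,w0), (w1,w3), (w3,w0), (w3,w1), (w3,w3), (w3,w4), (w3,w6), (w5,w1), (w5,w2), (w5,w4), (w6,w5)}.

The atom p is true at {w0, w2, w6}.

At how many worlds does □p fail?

5

w0: successors {w3}; p there: w3:F. ✗
w1: successors {w0, w3}; p there: w0:T, w3:F. ✗
w2: no successors, so □p holds vacuously. ✓
w3: successors {w0, w1, w3, w4, w6}; p there: w0:T, w1:F, w3:F, w4:F, w6:T. ✗
w4: no successors, so □p holds vacuously. ✓
w5: successors {w1, w2, w4}; p there: w1:F, w2:T, w4:F. ✗
w6: successors {w5}; p there: w5:F. ✗
Satisfying worlds: {w2, w4}.
So □p fails at the other 5 worlds.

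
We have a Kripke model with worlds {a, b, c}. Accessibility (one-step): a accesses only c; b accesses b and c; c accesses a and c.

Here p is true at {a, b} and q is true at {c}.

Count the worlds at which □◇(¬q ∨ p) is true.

a: successors {c}; ◇(¬q ∨ p) there: c:T. ✓
b: successors {b, c}; ◇(¬q ∨ p) there: b:T, c:T. ✓
c: successors {a, c}; ◇(¬q ∨ p) there: a:F, c:T. ✗
Satisfying worlds: {a, b}.

2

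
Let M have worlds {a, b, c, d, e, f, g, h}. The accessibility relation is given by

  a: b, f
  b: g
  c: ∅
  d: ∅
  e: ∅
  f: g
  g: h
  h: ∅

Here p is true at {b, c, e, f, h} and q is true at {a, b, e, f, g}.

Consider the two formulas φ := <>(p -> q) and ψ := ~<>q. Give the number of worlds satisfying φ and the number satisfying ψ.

For <>(p -> q):
a: successors {b, f}; p -> q there: b:T, f:T. ✓
b: successors {g}; p -> q there: g:T. ✓
c: no successors, so <>(p -> q) fails. ✗
d: no successors, so <>(p -> q) fails. ✗
e: no successors, so <>(p -> q) fails. ✗
f: successors {g}; p -> q there: g:T. ✓
g: successors {h}; p -> q there: h:F. ✗
h: no successors, so <>(p -> q) fails. ✗
— 3 worlds.
For ~<>q:
a: <>q is T. ✗
b: <>q is T. ✗
c: <>q is F. ✓
d: <>q is F. ✓
e: <>q is F. ✓
f: <>q is T. ✗
g: <>q is F. ✓
h: <>q is F. ✓
— 5 worlds.

3 and 5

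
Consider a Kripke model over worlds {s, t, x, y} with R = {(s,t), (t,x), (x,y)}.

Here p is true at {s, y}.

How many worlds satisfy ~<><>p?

s: <><>p is F. ✓
t: <><>p is T. ✗
x: <><>p is F. ✓
y: <><>p is F. ✓
Satisfying worlds: {s, x, y}.

3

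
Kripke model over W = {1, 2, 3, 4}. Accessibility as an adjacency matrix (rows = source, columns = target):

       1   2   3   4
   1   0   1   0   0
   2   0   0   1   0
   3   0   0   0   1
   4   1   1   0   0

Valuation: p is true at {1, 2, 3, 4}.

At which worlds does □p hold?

1: successors {2}; p there: 2:T. ✓
2: successors {3}; p there: 3:T. ✓
3: successors {4}; p there: 4:T. ✓
4: successors {1, 2}; p there: 1:T, 2:T. ✓

{1, 2, 3, 4}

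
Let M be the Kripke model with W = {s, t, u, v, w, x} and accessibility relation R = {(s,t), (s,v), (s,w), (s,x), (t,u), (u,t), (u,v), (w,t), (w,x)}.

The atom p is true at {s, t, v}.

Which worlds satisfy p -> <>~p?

s: p is T, <>~p is T. ✓
t: p is T, <>~p is T. ✓
u: p is F, <>~p is F. ✓
v: p is T, <>~p is F. ✗
w: p is F, <>~p is T. ✓
x: p is F, <>~p is F. ✓

{s, t, u, w, x}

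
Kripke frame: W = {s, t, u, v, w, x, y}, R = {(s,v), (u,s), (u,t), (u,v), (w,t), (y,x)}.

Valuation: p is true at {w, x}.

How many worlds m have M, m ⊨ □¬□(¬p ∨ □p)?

s: successors {v}; ¬□(¬p ∨ □p) there: v:F. ✗
t: no successors, so □¬□(¬p ∨ □p) holds vacuously. ✓
u: successors {s, t, v}; ¬□(¬p ∨ □p) there: s:F, t:F, v:F. ✗
v: no successors, so □¬□(¬p ∨ □p) holds vacuously. ✓
w: successors {t}; ¬□(¬p ∨ □p) there: t:F. ✗
x: no successors, so □¬□(¬p ∨ □p) holds vacuously. ✓
y: successors {x}; ¬□(¬p ∨ □p) there: x:F. ✗
Satisfying worlds: {t, v, x}.

3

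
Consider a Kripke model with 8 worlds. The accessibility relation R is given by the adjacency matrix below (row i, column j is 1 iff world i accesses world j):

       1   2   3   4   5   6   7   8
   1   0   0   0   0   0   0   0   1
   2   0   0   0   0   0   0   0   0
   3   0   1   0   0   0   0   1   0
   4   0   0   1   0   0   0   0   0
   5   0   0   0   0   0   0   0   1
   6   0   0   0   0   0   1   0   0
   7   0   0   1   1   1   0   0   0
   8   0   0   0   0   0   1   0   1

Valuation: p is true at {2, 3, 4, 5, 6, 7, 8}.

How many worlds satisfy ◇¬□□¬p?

1: successors {8}; ¬□□¬p there: 8:T. ✓
2: no successors, so ◇¬□□¬p fails. ✗
3: successors {2, 7}; ¬□□¬p there: 2:F, 7:T. ✓
4: successors {3}; ¬□□¬p there: 3:T. ✓
5: successors {8}; ¬□□¬p there: 8:T. ✓
6: successors {6}; ¬□□¬p there: 6:T. ✓
7: successors {3, 4, 5}; ¬□□¬p there: 3:T, 4:T, 5:T. ✓
8: successors {6, 8}; ¬□□¬p there: 6:T, 8:T. ✓
Satisfying worlds: {1, 3, 4, 5, 6, 7, 8}.

7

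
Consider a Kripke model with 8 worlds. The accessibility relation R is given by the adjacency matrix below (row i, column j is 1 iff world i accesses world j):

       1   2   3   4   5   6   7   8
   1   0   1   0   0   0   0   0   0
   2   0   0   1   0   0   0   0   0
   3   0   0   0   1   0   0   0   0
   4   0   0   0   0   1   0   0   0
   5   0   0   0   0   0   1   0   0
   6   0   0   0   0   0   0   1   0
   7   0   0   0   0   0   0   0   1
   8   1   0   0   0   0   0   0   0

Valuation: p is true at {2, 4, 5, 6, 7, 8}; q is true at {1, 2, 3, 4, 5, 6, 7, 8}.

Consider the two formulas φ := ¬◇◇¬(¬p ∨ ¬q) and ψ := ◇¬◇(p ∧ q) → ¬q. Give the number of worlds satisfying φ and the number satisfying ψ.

2 and 6

For ¬◇◇¬(¬p ∨ ¬q):
1: ◇◇¬(¬p ∨ ¬q) is F. ✓
2: ◇◇¬(¬p ∨ ¬q) is T. ✗
3: ◇◇¬(¬p ∨ ¬q) is T. ✗
4: ◇◇¬(¬p ∨ ¬q) is T. ✗
5: ◇◇¬(¬p ∨ ¬q) is T. ✗
6: ◇◇¬(¬p ∨ ¬q) is T. ✗
7: ◇◇¬(¬p ∨ ¬q) is F. ✓
8: ◇◇¬(¬p ∨ ¬q) is T. ✗
— 2 worlds.
For ◇¬◇(p ∧ q) → ¬q:
1: ◇¬◇(p ∧ q) is T, ¬q is F. ✗
2: ◇¬◇(p ∧ q) is F, ¬q is F. ✓
3: ◇¬◇(p ∧ q) is F, ¬q is F. ✓
4: ◇¬◇(p ∧ q) is F, ¬q is F. ✓
5: ◇¬◇(p ∧ q) is F, ¬q is F. ✓
6: ◇¬◇(p ∧ q) is F, ¬q is F. ✓
7: ◇¬◇(p ∧ q) is T, ¬q is F. ✗
8: ◇¬◇(p ∧ q) is F, ¬q is F. ✓
— 6 worlds.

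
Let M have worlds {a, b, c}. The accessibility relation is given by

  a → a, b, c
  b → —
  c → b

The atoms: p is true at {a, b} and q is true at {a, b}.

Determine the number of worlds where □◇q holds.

a: successors {a, b, c}; ◇q there: a:T, b:F, c:T. ✗
b: no successors, so □◇q holds vacuously. ✓
c: successors {b}; ◇q there: b:F. ✗
Satisfying worlds: {b}.

1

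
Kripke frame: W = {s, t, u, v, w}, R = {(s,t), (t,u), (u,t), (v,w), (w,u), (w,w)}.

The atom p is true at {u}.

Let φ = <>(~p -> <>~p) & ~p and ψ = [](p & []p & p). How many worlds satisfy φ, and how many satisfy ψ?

3 and 0

For <>(~p -> <>~p) & ~p:
s: <>(~p -> <>~p) is F, ~p is T. ✗
t: <>(~p -> <>~p) is T, ~p is T. ✓
u: <>(~p -> <>~p) is F, ~p is F. ✗
v: <>(~p -> <>~p) is T, ~p is T. ✓
w: <>(~p -> <>~p) is T, ~p is T. ✓
— 3 worlds.
For [](p & []p & p):
s: successors {t}; p & []p & p there: t:F. ✗
t: successors {u}; p & []p & p there: u:F. ✗
u: successors {t}; p & []p & p there: t:F. ✗
v: successors {w}; p & []p & p there: w:F. ✗
w: successors {u, w}; p & []p & p there: u:F, w:F. ✗
— 0 worlds.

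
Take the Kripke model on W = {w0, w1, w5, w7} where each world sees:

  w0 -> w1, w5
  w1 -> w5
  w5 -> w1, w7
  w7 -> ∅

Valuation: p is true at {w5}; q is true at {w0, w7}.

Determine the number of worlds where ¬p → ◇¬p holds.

2

w0: ¬p is T, ◇¬p is T. ✓
w1: ¬p is T, ◇¬p is F. ✗
w5: ¬p is F, ◇¬p is T. ✓
w7: ¬p is T, ◇¬p is F. ✗
Satisfying worlds: {w0, w5}.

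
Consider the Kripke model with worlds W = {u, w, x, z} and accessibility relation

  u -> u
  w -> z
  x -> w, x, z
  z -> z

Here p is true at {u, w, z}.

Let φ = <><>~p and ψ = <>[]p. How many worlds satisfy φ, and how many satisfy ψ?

For <><>~p:
u: successors {u}; <>~p there: u:F. ✗
w: successors {z}; <>~p there: z:F. ✗
x: successors {w, x, z}; <>~p there: w:F, x:T, z:F. ✓
z: successors {z}; <>~p there: z:F. ✗
— 1 world.
For <>[]p:
u: successors {u}; []p there: u:T. ✓
w: successors {z}; []p there: z:T. ✓
x: successors {w, x, z}; []p there: w:T, x:F, z:T. ✓
z: successors {z}; []p there: z:T. ✓
— 4 worlds.

1 and 4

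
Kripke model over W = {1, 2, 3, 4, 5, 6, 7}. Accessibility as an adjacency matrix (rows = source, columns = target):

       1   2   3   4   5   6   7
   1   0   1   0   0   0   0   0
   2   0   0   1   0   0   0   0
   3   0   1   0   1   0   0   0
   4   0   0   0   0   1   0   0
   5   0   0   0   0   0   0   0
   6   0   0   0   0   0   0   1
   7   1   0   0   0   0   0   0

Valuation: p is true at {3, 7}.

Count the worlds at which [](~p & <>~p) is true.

1: successors {2}; ~p & <>~p there: 2:F. ✗
2: successors {3}; ~p & <>~p there: 3:F. ✗
3: successors {2, 4}; ~p & <>~p there: 2:F, 4:T. ✗
4: successors {5}; ~p & <>~p there: 5:F. ✗
5: no successors, so [](~p & <>~p) holds vacuously. ✓
6: successors {7}; ~p & <>~p there: 7:F. ✗
7: successors {1}; ~p & <>~p there: 1:T. ✓
Satisfying worlds: {5, 7}.

2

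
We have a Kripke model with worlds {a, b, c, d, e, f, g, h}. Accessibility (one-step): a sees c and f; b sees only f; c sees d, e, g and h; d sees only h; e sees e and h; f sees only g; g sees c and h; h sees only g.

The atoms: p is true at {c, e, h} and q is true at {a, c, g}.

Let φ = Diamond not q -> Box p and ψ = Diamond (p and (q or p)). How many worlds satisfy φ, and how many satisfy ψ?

5 and 5

For Diamond not q -> Box p:
a: Diamond not q is T, Box p is F. ✗
b: Diamond not q is T, Box p is F. ✗
c: Diamond not q is T, Box p is F. ✗
d: Diamond not q is T, Box p is T. ✓
e: Diamond not q is T, Box p is T. ✓
f: Diamond not q is F, Box p is F. ✓
g: Diamond not q is T, Box p is T. ✓
h: Diamond not q is F, Box p is F. ✓
— 5 worlds.
For Diamond (p and (q or p)):
a: successors {c, f}; p and (q or p) there: c:T, f:F. ✓
b: successors {f}; p and (q or p) there: f:F. ✗
c: successors {d, e, g, h}; p and (q or p) there: d:F, e:T, g:F, h:T. ✓
d: successors {h}; p and (q or p) there: h:T. ✓
e: successors {e, h}; p and (q or p) there: e:T, h:T. ✓
f: successors {g}; p and (q or p) there: g:F. ✗
g: successors {c, h}; p and (q or p) there: c:T, h:T. ✓
h: successors {g}; p and (q or p) there: g:F. ✗
— 5 worlds.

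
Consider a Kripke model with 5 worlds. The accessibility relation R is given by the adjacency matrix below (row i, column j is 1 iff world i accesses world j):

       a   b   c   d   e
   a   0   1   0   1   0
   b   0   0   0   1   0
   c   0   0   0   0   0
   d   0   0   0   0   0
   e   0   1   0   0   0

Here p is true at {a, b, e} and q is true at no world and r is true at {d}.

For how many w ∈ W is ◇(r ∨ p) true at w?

3

a: successors {b, d}; r ∨ p there: b:T, d:T. ✓
b: successors {d}; r ∨ p there: d:T. ✓
c: no successors, so ◇(r ∨ p) fails. ✗
d: no successors, so ◇(r ∨ p) fails. ✗
e: successors {b}; r ∨ p there: b:T. ✓
Satisfying worlds: {a, b, e}.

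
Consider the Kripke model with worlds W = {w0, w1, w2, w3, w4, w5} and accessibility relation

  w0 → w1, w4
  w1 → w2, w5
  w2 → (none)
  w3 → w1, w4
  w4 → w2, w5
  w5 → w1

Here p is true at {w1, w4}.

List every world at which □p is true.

w0: successors {w1, w4}; p there: w1:T, w4:T. ✓
w1: successors {w2, w5}; p there: w2:F, w5:F. ✗
w2: no successors, so □p holds vacuously. ✓
w3: successors {w1, w4}; p there: w1:T, w4:T. ✓
w4: successors {w2, w5}; p there: w2:F, w5:F. ✗
w5: successors {w1}; p there: w1:T. ✓

{w0, w2, w3, w5}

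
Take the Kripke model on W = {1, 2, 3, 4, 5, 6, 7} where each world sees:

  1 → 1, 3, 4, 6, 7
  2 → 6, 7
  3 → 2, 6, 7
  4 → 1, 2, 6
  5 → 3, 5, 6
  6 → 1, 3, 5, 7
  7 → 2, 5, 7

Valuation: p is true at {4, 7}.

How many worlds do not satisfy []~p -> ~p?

1: []~p is F, ~p is T. ✓
2: []~p is F, ~p is T. ✓
3: []~p is F, ~p is T. ✓
4: []~p is T, ~p is F. ✗
5: []~p is T, ~p is T. ✓
6: []~p is F, ~p is T. ✓
7: []~p is F, ~p is F. ✓
Satisfying worlds: {1, 2, 3, 5, 6, 7}.
So []~p -> ~p fails at the other 1 world.

1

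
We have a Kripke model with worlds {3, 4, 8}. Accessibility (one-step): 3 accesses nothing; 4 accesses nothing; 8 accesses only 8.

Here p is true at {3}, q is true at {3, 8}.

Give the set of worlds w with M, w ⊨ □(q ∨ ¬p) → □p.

3: □(q ∨ ¬p) is T, □p is T. ✓
4: □(q ∨ ¬p) is T, □p is T. ✓
8: □(q ∨ ¬p) is T, □p is F. ✗

{3, 4}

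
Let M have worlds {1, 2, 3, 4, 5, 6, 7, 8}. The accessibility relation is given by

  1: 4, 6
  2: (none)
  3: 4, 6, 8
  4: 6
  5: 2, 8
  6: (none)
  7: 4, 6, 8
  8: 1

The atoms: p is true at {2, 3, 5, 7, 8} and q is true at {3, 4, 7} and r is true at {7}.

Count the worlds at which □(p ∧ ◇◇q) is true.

1: successors {4, 6}; p ∧ ◇◇q there: 4:F, 6:F. ✗
2: no successors, so □(p ∧ ◇◇q) holds vacuously. ✓
3: successors {4, 6, 8}; p ∧ ◇◇q there: 4:F, 6:F, 8:T. ✗
4: successors {6}; p ∧ ◇◇q there: 6:F. ✗
5: successors {2, 8}; p ∧ ◇◇q there: 2:F, 8:T. ✗
6: no successors, so □(p ∧ ◇◇q) holds vacuously. ✓
7: successors {4, 6, 8}; p ∧ ◇◇q there: 4:F, 6:F, 8:T. ✗
8: successors {1}; p ∧ ◇◇q there: 1:F. ✗
Satisfying worlds: {2, 6}.

2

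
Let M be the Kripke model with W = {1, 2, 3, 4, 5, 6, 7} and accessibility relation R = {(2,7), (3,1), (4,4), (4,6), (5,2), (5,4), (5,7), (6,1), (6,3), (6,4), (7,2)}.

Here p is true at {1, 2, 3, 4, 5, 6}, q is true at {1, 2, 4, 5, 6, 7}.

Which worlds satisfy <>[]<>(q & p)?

1: no successors, so <>[]<>(q & p) fails. ✗
2: successors {7}; []<>(q & p) there: 7:F. ✗
3: successors {1}; []<>(q & p) there: 1:T. ✓
4: successors {4, 6}; []<>(q & p) there: 4:T, 6:F. ✓
5: successors {2, 4, 7}; []<>(q & p) there: 2:T, 4:T, 7:F. ✓
6: successors {1, 3, 4}; []<>(q & p) there: 1:T, 3:F, 4:T. ✓
7: successors {2}; []<>(q & p) there: 2:T. ✓

{3, 4, 5, 6, 7}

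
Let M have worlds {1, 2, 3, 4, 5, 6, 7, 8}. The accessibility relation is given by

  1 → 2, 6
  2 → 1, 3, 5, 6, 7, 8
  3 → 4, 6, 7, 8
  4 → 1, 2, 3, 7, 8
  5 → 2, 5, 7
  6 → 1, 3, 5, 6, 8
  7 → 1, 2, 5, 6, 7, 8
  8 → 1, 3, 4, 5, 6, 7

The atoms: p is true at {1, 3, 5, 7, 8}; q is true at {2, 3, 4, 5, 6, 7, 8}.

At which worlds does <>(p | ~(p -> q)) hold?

{2, 3, 4, 5, 6, 7, 8}

1: successors {2, 6}; p | ~(p -> q) there: 2:F, 6:F. ✗
2: successors {1, 3, 5, 6, 7, 8}; p | ~(p -> q) there: 1:T, 3:T, 5:T, 6:F, 7:T, 8:T. ✓
3: successors {4, 6, 7, 8}; p | ~(p -> q) there: 4:F, 6:F, 7:T, 8:T. ✓
4: successors {1, 2, 3, 7, 8}; p | ~(p -> q) there: 1:T, 2:F, 3:T, 7:T, 8:T. ✓
5: successors {2, 5, 7}; p | ~(p -> q) there: 2:F, 5:T, 7:T. ✓
6: successors {1, 3, 5, 6, 8}; p | ~(p -> q) there: 1:T, 3:T, 5:T, 6:F, 8:T. ✓
7: successors {1, 2, 5, 6, 7, 8}; p | ~(p -> q) there: 1:T, 2:F, 5:T, 6:F, 7:T, 8:T. ✓
8: successors {1, 3, 4, 5, 6, 7}; p | ~(p -> q) there: 1:T, 3:T, 4:F, 5:T, 6:F, 7:T. ✓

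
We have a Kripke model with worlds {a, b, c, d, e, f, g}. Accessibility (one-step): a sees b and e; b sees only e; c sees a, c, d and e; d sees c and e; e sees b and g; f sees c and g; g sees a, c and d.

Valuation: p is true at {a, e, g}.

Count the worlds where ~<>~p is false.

6

a: <>~p is T. ✗
b: <>~p is F. ✓
c: <>~p is T. ✗
d: <>~p is T. ✗
e: <>~p is T. ✗
f: <>~p is T. ✗
g: <>~p is T. ✗
Satisfying worlds: {b}.
So ~<>~p fails at the other 6 worlds.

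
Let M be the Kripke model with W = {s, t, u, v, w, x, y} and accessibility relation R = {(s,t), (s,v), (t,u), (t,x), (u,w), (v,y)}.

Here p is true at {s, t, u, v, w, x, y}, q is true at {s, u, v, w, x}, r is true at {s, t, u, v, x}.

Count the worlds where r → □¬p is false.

4

s: r is T, □¬p is F. ✗
t: r is T, □¬p is F. ✗
u: r is T, □¬p is F. ✗
v: r is T, □¬p is F. ✗
w: r is F, □¬p is T. ✓
x: r is T, □¬p is T. ✓
y: r is F, □¬p is T. ✓
Satisfying worlds: {w, x, y}.
So r → □¬p fails at the other 4 worlds.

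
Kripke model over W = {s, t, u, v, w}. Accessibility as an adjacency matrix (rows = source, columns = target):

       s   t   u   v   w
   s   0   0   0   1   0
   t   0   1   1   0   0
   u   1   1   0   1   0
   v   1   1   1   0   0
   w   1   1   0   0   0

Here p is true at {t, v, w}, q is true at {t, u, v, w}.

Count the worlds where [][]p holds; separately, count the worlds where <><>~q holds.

0 and 4

For [][]p:
s: successors {v}; []p there: v:F. ✗
t: successors {t, u}; []p there: t:F, u:F. ✗
u: successors {s, t, v}; []p there: s:T, t:F, v:F. ✗
v: successors {s, t, u}; []p there: s:T, t:F, u:F. ✗
w: successors {s, t}; []p there: s:T, t:F. ✗
— 0 worlds.
For <><>~q:
s: successors {v}; <>~q there: v:T. ✓
t: successors {t, u}; <>~q there: t:F, u:T. ✓
u: successors {s, t, v}; <>~q there: s:F, t:F, v:T. ✓
v: successors {s, t, u}; <>~q there: s:F, t:F, u:T. ✓
w: successors {s, t}; <>~q there: s:F, t:F. ✗
— 4 worlds.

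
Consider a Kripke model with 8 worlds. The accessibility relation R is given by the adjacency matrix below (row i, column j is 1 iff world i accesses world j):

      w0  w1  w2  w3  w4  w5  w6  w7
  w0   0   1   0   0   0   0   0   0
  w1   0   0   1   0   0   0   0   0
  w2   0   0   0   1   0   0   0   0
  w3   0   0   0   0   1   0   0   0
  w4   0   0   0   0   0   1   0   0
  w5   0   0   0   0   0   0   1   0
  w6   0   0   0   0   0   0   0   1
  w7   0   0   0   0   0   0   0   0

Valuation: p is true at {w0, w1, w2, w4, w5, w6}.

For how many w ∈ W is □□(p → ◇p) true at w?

6

w0: successors {w1}; □(p → ◇p) there: w1:F. ✗
w1: successors {w2}; □(p → ◇p) there: w2:T. ✓
w2: successors {w3}; □(p → ◇p) there: w3:T. ✓
w3: successors {w4}; □(p → ◇p) there: w4:T. ✓
w4: successors {w5}; □(p → ◇p) there: w5:F. ✗
w5: successors {w6}; □(p → ◇p) there: w6:T. ✓
w6: successors {w7}; □(p → ◇p) there: w7:T. ✓
w7: no successors, so □□(p → ◇p) holds vacuously. ✓
Satisfying worlds: {w1, w2, w3, w5, w6, w7}.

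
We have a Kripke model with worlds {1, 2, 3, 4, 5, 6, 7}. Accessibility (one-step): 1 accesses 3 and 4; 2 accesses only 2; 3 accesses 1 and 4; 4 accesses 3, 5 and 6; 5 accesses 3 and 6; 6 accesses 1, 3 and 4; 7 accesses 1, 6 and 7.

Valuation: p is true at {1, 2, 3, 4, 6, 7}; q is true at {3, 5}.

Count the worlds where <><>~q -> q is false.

5

1: <><>~q is T, q is F. ✗
2: <><>~q is T, q is F. ✗
3: <><>~q is T, q is T. ✓
4: <><>~q is T, q is F. ✗
5: <><>~q is T, q is T. ✓
6: <><>~q is T, q is F. ✗
7: <><>~q is T, q is F. ✗
Satisfying worlds: {3, 5}.
So <><>~q -> q fails at the other 5 worlds.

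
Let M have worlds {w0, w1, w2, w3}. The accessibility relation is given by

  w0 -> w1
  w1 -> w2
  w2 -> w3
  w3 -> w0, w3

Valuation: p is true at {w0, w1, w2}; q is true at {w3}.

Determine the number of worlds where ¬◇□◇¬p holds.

2

w0: ◇□◇¬p is T. ✗
w1: ◇□◇¬p is T. ✗
w2: ◇□◇¬p is F. ✓
w3: ◇□◇¬p is F. ✓
Satisfying worlds: {w2, w3}.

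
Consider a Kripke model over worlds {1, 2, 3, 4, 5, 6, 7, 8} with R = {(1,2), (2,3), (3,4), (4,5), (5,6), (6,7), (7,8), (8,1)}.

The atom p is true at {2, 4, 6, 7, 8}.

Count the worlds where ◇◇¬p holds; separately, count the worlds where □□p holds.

For ◇◇¬p:
1: successors {2}; ◇¬p there: 2:T. ✓
2: successors {3}; ◇¬p there: 3:F. ✗
3: successors {4}; ◇¬p there: 4:T. ✓
4: successors {5}; ◇¬p there: 5:F. ✗
5: successors {6}; ◇¬p there: 6:F. ✗
6: successors {7}; ◇¬p there: 7:F. ✗
7: successors {8}; ◇¬p there: 8:T. ✓
8: successors {1}; ◇¬p there: 1:F. ✗
— 3 worlds.
For □□p:
1: successors {2}; □p there: 2:F. ✗
2: successors {3}; □p there: 3:T. ✓
3: successors {4}; □p there: 4:F. ✗
4: successors {5}; □p there: 5:T. ✓
5: successors {6}; □p there: 6:T. ✓
6: successors {7}; □p there: 7:T. ✓
7: successors {8}; □p there: 8:F. ✗
8: successors {1}; □p there: 1:T. ✓
— 5 worlds.

3 and 5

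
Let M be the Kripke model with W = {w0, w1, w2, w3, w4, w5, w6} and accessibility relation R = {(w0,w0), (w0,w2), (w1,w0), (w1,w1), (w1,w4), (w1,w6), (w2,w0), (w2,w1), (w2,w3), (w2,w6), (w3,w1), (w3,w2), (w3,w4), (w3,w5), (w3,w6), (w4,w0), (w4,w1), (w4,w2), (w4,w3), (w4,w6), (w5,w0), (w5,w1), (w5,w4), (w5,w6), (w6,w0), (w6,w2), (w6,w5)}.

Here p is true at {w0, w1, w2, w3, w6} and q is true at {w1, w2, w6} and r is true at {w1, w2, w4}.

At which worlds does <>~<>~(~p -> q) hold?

{w0, w1, w2, w3, w4, w5, w6}

w0: successors {w0, w2}; ~<>~(~p -> q) there: w0:T, w2:T. ✓
w1: successors {w0, w1, w4, w6}; ~<>~(~p -> q) there: w0:T, w1:F, w4:T, w6:F. ✓
w2: successors {w0, w1, w3, w6}; ~<>~(~p -> q) there: w0:T, w1:F, w3:F, w6:F. ✓
w3: successors {w1, w2, w4, w5, w6}; ~<>~(~p -> q) there: w1:F, w2:T, w4:T, w5:F, w6:F. ✓
w4: successors {w0, w1, w2, w3, w6}; ~<>~(~p -> q) there: w0:T, w1:F, w2:T, w3:F, w6:F. ✓
w5: successors {w0, w1, w4, w6}; ~<>~(~p -> q) there: w0:T, w1:F, w4:T, w6:F. ✓
w6: successors {w0, w2, w5}; ~<>~(~p -> q) there: w0:T, w2:T, w5:F. ✓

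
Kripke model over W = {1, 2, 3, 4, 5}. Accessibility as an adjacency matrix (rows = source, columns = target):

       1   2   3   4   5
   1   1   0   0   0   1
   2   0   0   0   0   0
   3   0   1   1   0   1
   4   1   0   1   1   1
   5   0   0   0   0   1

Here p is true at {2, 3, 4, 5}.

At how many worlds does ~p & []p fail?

5

1: ~p is T, []p is F. ✗
2: ~p is F, []p is T. ✗
3: ~p is F, []p is T. ✗
4: ~p is F, []p is F. ✗
5: ~p is F, []p is T. ✗
Satisfying worlds: ∅.
So ~p & []p fails at the other 5 worlds.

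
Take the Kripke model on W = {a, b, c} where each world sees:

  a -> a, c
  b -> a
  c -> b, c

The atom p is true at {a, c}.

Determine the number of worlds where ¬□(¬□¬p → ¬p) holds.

3

a: □(¬□¬p → ¬p) is F. ✓
b: □(¬□¬p → ¬p) is F. ✓
c: □(¬□¬p → ¬p) is F. ✓
Satisfying worlds: {a, b, c}.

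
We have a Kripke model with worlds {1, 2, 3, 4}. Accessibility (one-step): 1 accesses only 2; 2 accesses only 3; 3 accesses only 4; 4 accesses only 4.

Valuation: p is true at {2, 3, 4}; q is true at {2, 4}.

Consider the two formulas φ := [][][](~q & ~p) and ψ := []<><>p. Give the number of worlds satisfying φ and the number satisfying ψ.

For [][][](~q & ~p):
1: successors {2}; [][](~q & ~p) there: 2:F. ✗
2: successors {3}; [][](~q & ~p) there: 3:F. ✗
3: successors {4}; [][](~q & ~p) there: 4:F. ✗
4: successors {4}; [][](~q & ~p) there: 4:F. ✗
— 0 worlds.
For []<><>p:
1: successors {2}; <><>p there: 2:T. ✓
2: successors {3}; <><>p there: 3:T. ✓
3: successors {4}; <><>p there: 4:T. ✓
4: successors {4}; <><>p there: 4:T. ✓
— 4 worlds.

0 and 4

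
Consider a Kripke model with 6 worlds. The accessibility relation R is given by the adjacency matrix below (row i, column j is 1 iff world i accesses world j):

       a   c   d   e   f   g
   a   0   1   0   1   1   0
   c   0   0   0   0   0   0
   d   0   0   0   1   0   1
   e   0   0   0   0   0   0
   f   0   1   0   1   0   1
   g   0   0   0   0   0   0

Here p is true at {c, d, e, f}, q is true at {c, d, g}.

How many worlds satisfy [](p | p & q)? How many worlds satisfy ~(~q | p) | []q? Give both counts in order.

For [](p | p & q):
a: successors {c, e, f}; p | p & q there: c:T, e:T, f:T. ✓
c: no successors, so [](p | p & q) holds vacuously. ✓
d: successors {e, g}; p | p & q there: e:T, g:F. ✗
e: no successors, so [](p | p & q) holds vacuously. ✓
f: successors {c, e, g}; p | p & q there: c:T, e:T, g:F. ✗
g: no successors, so [](p | p & q) holds vacuously. ✓
— 4 worlds.
For ~(~q | p) | []q:
a: ~(~q | p) is F, []q is F. ✗
c: ~(~q | p) is F, []q is T. ✓
d: ~(~q | p) is F, []q is F. ✗
e: ~(~q | p) is F, []q is T. ✓
f: ~(~q | p) is F, []q is F. ✗
g: ~(~q | p) is T, []q is T. ✓
— 3 worlds.

4 and 3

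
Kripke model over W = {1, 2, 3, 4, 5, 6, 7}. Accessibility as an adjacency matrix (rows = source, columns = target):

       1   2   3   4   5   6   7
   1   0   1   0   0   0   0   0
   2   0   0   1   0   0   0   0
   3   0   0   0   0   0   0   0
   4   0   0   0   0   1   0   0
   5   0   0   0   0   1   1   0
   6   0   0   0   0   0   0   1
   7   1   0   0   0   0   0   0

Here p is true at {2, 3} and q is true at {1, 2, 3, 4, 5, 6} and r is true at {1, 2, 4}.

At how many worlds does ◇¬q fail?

6

1: successors {2}; ¬q there: 2:F. ✗
2: successors {3}; ¬q there: 3:F. ✗
3: no successors, so ◇¬q fails. ✗
4: successors {5}; ¬q there: 5:F. ✗
5: successors {5, 6}; ¬q there: 5:F, 6:F. ✗
6: successors {7}; ¬q there: 7:T. ✓
7: successors {1}; ¬q there: 1:F. ✗
Satisfying worlds: {6}.
So ◇¬q fails at the other 6 worlds.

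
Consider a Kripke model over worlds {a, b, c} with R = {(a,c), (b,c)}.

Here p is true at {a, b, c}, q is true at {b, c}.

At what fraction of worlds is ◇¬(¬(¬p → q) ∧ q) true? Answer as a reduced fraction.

2/3

a: successors {c}; ¬(¬(¬p → q) ∧ q) there: c:T. ✓
b: successors {c}; ¬(¬(¬p → q) ∧ q) there: c:T. ✓
c: no successors, so ◇¬(¬(¬p → q) ∧ q) fails. ✗
That's 2 of 3 worlds, so 2/3.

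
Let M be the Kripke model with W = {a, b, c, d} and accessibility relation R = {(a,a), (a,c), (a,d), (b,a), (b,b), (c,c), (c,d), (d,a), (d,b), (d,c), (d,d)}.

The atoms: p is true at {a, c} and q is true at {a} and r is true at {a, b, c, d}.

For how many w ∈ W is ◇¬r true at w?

a: successors {a, c, d}; ¬r there: a:F, c:F, d:F. ✗
b: successors {a, b}; ¬r there: a:F, b:F. ✗
c: successors {c, d}; ¬r there: c:F, d:F. ✗
d: successors {a, b, c, d}; ¬r there: a:F, b:F, c:F, d:F. ✗
Satisfying worlds: ∅.

0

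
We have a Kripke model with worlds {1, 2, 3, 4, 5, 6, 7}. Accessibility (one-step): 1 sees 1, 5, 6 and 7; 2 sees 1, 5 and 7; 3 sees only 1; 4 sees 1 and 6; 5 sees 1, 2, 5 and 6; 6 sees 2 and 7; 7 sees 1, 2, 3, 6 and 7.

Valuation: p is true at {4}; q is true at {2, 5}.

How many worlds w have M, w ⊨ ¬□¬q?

1: □¬q is F. ✓
2: □¬q is F. ✓
3: □¬q is T. ✗
4: □¬q is T. ✗
5: □¬q is F. ✓
6: □¬q is F. ✓
7: □¬q is F. ✓
Satisfying worlds: {1, 2, 5, 6, 7}.

5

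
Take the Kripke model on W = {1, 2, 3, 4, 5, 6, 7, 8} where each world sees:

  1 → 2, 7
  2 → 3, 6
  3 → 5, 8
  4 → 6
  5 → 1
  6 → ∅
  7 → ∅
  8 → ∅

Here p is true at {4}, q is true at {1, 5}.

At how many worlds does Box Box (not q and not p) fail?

1: successors {2, 7}; Box (not q and not p) there: 2:T, 7:T. ✓
2: successors {3, 6}; Box (not q and not p) there: 3:F, 6:T. ✗
3: successors {5, 8}; Box (not q and not p) there: 5:F, 8:T. ✗
4: successors {6}; Box (not q and not p) there: 6:T. ✓
5: successors {1}; Box (not q and not p) there: 1:T. ✓
6: no successors, so Box Box (not q and not p) holds vacuously. ✓
7: no successors, so Box Box (not q and not p) holds vacuously. ✓
8: no successors, so Box Box (not q and not p) holds vacuously. ✓
Satisfying worlds: {1, 4, 5, 6, 7, 8}.
So Box Box (not q and not p) fails at the other 2 worlds.

2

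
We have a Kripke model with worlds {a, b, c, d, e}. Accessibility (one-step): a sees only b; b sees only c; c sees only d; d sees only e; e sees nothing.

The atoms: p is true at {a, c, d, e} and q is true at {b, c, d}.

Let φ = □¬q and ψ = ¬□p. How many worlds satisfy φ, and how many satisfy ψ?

2 and 1

For □¬q:
a: successors {b}; ¬q there: b:F. ✗
b: successors {c}; ¬q there: c:F. ✗
c: successors {d}; ¬q there: d:F. ✗
d: successors {e}; ¬q there: e:T. ✓
e: no successors, so □¬q holds vacuously. ✓
— 2 worlds.
For ¬□p:
a: □p is F. ✓
b: □p is T. ✗
c: □p is T. ✗
d: □p is T. ✗
e: □p is T. ✗
— 1 world.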